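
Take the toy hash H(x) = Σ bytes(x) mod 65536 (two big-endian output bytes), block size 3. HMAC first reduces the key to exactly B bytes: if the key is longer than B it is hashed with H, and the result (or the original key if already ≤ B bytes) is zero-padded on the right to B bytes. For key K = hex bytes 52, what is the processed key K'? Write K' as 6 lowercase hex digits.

520000

Key hex bytes 52 is 1 byte ≤ B = 3; zero-pad to 3 bytes: K' = 52 00 00.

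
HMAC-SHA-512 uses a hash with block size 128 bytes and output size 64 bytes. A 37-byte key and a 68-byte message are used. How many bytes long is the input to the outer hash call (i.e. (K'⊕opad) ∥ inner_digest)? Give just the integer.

192

Key is 37 ≤ 128 bytes, zero-padded: |K'| = 128.
Outer input = (K'⊕opad) ∥ H(inner) → 128 + 64 = 192 bytes.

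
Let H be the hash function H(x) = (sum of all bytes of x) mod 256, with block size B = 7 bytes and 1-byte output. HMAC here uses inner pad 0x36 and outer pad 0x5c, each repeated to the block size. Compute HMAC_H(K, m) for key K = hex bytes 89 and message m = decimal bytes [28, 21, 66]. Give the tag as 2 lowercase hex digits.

73

Key hex bytes 89 is 1 byte ≤ B = 7; zero-pad to 7 bytes: K' = 89 00 00 00 00 00 00.
K' ⊕ ipad = bf 36 36 36 36 36 36.  K' ⊕ opad = d5 5c 5c 5c 5c 5c 5c.
Inner input = (K'⊕ipad) ∥ m = bf 36 36 36 36 36 36 ∥ 1c 15 42.
Inner hash: sum = 191+54+54+54+54+54+54+28+21+66 = 630; mod 256 = 118 → 76.
Outer input = (K'⊕opad) ∥ inner = d5 5c 5c 5c 5c 5c 5c ∥ 76.
Outer hash (tag): sum = 213+92+92+92+92+92+92+118 = 883; mod 256 = 115 → 73.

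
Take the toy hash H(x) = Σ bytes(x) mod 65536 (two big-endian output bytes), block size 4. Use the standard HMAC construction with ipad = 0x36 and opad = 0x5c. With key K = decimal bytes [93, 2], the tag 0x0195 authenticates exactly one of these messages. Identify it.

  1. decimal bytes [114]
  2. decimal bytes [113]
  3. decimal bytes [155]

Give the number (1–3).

1

Key decimal bytes [93, 2] = 5d 02 is 2 bytes ≤ B = 4; zero-pad to 4 bytes: K' = 5d 02 00 00.
K' ⊕ ipad = 6b 34 36 36; K' ⊕ opad = 01 5e 5c 5c.
m1: inner = H(6b 34 36 36 72) = 01 7d; tag = H(01 5e 5c 5c 01 7d) = 0195 ← matches
m2: inner = H(6b 34 36 36 71) = 01 7c; tag = H(01 5e 5c 5c 01 7c) = 0194
m3: inner = H(6b 34 36 36 9b) = 01 a6; tag = H(01 5e 5c 5c 01 a6) = 01be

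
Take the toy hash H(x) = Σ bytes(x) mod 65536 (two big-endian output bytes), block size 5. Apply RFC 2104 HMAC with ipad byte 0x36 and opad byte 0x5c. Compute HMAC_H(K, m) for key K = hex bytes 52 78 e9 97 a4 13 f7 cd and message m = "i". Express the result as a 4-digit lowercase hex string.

Key hex bytes 52 78 e9 97 a4 13 f7 cd is 8 bytes > B = 5, so hash it first: H(key) = 04 c5, then zero-pad to 5 bytes: K' = 04 c5 00 00 00.
K' ⊕ ipad = 32 f3 36 36 36.  K' ⊕ opad = 58 99 5c 5c 5c.
Inner input = (K'⊕ipad) ∥ m = 32 f3 36 36 36 ∥ 69.
Inner hash: sum = 50+243+54+54+54+105 = 560 → 02 30.
Outer input = (K'⊕opad) ∥ inner = 58 99 5c 5c 5c ∥ 02 30.
Outer hash (tag): sum = 88+153+92+92+92+2+48 = 567 → 02 37.

0237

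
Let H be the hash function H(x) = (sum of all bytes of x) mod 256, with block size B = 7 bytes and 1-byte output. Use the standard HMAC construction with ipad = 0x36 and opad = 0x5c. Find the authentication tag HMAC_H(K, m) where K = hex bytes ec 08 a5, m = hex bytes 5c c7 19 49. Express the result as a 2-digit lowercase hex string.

Key hex bytes ec 08 a5 is 3 bytes ≤ B = 7; zero-pad to 7 bytes: K' = ec 08 a5 00 00 00 00.
K' ⊕ ipad = da 3e 93 36 36 36 36.  K' ⊕ opad = b0 54 f9 5c 5c 5c 5c.
Inner input = (K'⊕ipad) ∥ m = da 3e 93 36 36 36 36 ∥ 5c c7 19 49.
Inner hash: sum = 218+62+147+54+54+54+54+92+199+25+73 = 1032; mod 256 = 8 → 08.
Outer input = (K'⊕opad) ∥ inner = b0 54 f9 5c 5c 5c 5c ∥ 08.
Outer hash (tag): sum = 176+84+249+92+92+92+92+8 = 885; mod 256 = 117 → 75.

75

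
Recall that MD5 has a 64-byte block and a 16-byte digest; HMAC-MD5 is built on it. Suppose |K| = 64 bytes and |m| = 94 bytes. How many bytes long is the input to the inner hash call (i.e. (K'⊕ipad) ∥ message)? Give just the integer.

Key is 64 ≤ 64 bytes, zero-padded: |K'| = 64.
Inner input = (K'⊕ipad) ∥ m → 64 + 94 = 158 bytes.

158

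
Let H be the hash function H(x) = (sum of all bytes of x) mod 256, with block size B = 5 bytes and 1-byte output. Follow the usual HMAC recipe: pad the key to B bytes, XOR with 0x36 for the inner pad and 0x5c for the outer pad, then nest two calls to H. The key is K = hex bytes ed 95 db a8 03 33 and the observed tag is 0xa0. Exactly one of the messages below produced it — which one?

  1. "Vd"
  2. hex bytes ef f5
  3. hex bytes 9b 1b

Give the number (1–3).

Key hex bytes ed 95 db a8 03 33 is 6 bytes > B = 5, so hash it first: H(key) = 3b, then zero-pad to 5 bytes: K' = 3b 00 00 00 00.
K' ⊕ ipad = 0d 36 36 36 36; K' ⊕ opad = 67 5c 5c 5c 5c.
m1: inner = H(0d 36 36 36 36 56 64) = 9f; tag = H(67 5c 5c 5c 5c 9f) = 76
m2: inner = H(0d 36 36 36 36 ef f5) = c9; tag = H(67 5c 5c 5c 5c c9) = a0 ← matches
m3: inner = H(0d 36 36 36 36 9b 1b) = 9b; tag = H(67 5c 5c 5c 5c 9b) = 72

2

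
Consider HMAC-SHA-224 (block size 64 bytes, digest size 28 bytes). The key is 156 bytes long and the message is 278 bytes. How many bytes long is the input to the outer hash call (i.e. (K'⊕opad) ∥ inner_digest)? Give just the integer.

92

Key is 156 > 64 bytes, so it is hashed to 28 bytes then zero-padded to 64: |K'| = 64.
Outer input = (K'⊕opad) ∥ H(inner) → 64 + 28 = 92 bytes.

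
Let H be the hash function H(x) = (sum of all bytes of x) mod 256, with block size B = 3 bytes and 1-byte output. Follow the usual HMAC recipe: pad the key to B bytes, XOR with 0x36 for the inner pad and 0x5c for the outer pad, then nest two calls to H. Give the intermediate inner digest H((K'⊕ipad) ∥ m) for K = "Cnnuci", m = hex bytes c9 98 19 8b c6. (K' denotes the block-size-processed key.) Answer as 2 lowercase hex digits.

8d

Key "Cnnuci" = 43 6e 6e 75 63 69 is 6 bytes > B = 3, so hash it first: H(key) = 60, then zero-pad to 3 bytes: K' = 60 00 00.
K' ⊕ ipad = 56 36 36.
Inner input = 56 36 36 ∥ c9 98 19 8b c6.
Inner hash: sum = 86+54+54+201+152+25+139+198 = 909; mod 256 = 141 → 8d.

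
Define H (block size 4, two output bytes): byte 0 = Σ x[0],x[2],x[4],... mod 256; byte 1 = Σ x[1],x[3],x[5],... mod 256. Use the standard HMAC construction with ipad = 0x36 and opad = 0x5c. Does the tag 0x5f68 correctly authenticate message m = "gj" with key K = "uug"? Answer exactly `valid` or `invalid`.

valid

Key "uug" = 75 75 67 is 3 bytes ≤ B = 4; zero-pad to 4 bytes: K' = 75 75 67 00.
K' ⊕ ipad = 43 43 51 36; K' ⊕ opad = 29 29 3b 5c.
Inner hash: even-index sum = 251 mod 256 = 251; odd-index sum = 227 mod 256 = 227 → fb e3.
Outer hash (recomputed tag): even-index sum = 351 mod 256 = 95; odd-index sum = 360 mod 256 = 104 → 5f 68.
Recomputed tag = 5f68; claimed = 5f68 → match.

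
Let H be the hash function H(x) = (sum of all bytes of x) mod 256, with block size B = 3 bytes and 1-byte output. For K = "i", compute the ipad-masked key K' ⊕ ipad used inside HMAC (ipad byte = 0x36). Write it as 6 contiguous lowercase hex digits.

Key "i" = 69 is 1 byte ≤ B = 3; zero-pad to 3 bytes: K' = 69 00 00.
XOR each byte with 0x36: 69⊕36=5f, 00⊕36=36, 00⊕36=36.

5f3636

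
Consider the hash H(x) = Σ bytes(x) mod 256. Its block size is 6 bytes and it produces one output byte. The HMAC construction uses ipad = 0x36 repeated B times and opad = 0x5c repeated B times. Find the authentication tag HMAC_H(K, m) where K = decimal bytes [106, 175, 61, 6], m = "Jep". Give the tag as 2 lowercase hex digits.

57

Key decimal bytes [106, 175, 61, 6] = 6a af 3d 06 is 4 bytes ≤ B = 6; zero-pad to 6 bytes: K' = 6a af 3d 06 00 00.
K' ⊕ ipad = 5c 99 0b 30 36 36.  K' ⊕ opad = 36 f3 61 5a 5c 5c.
Inner input = (K'⊕ipad) ∥ m = 5c 99 0b 30 36 36 ∥ 4a 65 70.
Inner hash: sum = 92+153+11+48+54+54+74+101+112 = 699; mod 256 = 187 → bb.
Outer input = (K'⊕opad) ∥ inner = 36 f3 61 5a 5c 5c ∥ bb.
Outer hash (tag): sum = 54+243+97+90+92+92+187 = 855; mod 256 = 87 → 57.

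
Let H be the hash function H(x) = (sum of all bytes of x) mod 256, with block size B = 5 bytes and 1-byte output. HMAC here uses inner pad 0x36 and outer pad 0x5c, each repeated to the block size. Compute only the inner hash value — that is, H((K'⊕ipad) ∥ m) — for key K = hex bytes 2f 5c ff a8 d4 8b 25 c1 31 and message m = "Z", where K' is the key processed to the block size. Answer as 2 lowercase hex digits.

Key hex bytes 2f 5c ff a8 d4 8b 25 c1 31 is 9 bytes > B = 5, so hash it first: H(key) = a8, then zero-pad to 5 bytes: K' = a8 00 00 00 00.
K' ⊕ ipad = 9e 36 36 36 36.
Inner input = 9e 36 36 36 36 ∥ 5a.
Inner hash: sum = 158+54+54+54+54+90 = 464; mod 256 = 208 → d0.

d0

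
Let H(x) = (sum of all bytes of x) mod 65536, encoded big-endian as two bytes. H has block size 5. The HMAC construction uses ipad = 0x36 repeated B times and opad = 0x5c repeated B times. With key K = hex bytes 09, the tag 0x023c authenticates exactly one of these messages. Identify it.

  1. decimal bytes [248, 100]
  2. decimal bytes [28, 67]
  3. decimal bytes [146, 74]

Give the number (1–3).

Key hex bytes 09 is 1 byte ≤ B = 5; zero-pad to 5 bytes: K' = 09 00 00 00 00.
K' ⊕ ipad = 3f 36 36 36 36; K' ⊕ opad = 55 5c 5c 5c 5c.
m1: inner = H(3f 36 36 36 36 f8 64) = 02 73; tag = H(55 5c 5c 5c 5c 02 73) = 023a
m2: inner = H(3f 36 36 36 36 1c 43) = 01 76; tag = H(55 5c 5c 5c 5c 01 76) = 023c ← matches
m3: inner = H(3f 36 36 36 36 92 4a) = 01 f3; tag = H(55 5c 5c 5c 5c 01 f3) = 02b9

2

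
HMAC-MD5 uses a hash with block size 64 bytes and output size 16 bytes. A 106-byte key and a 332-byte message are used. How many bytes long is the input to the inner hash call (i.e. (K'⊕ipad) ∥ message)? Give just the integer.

Key is 106 > 64 bytes, so it is hashed to 16 bytes then zero-padded to 64: |K'| = 64.
Inner input = (K'⊕ipad) ∥ m → 64 + 332 = 396 bytes.

396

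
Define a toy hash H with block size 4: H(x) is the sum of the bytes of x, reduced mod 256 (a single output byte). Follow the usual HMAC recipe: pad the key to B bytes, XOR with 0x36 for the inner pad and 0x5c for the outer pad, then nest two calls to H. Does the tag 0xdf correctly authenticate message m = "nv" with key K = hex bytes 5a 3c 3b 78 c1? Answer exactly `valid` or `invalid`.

invalid

Key hex bytes 5a 3c 3b 78 c1 is 5 bytes > B = 4, so hash it first: H(key) = 0a, then zero-pad to 4 bytes: K' = 0a 00 00 00.
K' ⊕ ipad = 3c 36 36 36; K' ⊕ opad = 56 5c 5c 5c.
Inner hash: sum = 60+54+54+54+110+118 = 450; mod 256 = 194 → c2.
Outer hash (recomputed tag): sum = 86+92+92+92+194 = 556; mod 256 = 44 → 2c.
Recomputed tag = 2c; claimed = df → mismatch.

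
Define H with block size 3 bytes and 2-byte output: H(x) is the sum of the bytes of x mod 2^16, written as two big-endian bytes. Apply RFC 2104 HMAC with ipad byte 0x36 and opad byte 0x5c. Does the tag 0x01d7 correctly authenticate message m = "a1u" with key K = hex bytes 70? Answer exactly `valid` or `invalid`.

Key hex bytes 70 is 1 byte ≤ B = 3; zero-pad to 3 bytes: K' = 70 00 00.
K' ⊕ ipad = 46 36 36; K' ⊕ opad = 2c 5c 5c.
Inner hash: sum = 70+54+54+97+49+117 = 441 → 01 b9.
Outer hash (recomputed tag): sum = 44+92+92+1+185 = 414 → 01 9e.
Recomputed tag = 019e; claimed = 01d7 → mismatch.

invalid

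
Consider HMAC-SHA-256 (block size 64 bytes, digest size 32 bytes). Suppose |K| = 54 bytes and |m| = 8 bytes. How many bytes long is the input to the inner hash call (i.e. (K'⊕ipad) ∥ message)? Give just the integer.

Key is 54 ≤ 64 bytes, zero-padded: |K'| = 64.
Inner input = (K'⊕ipad) ∥ m → 64 + 8 = 72 bytes.

72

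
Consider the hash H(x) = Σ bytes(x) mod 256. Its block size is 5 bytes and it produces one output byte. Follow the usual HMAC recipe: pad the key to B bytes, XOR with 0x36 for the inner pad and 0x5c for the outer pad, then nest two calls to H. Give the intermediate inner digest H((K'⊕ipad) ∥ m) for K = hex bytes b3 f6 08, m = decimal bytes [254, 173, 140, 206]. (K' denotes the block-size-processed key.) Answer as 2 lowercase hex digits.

Key hex bytes b3 f6 08 is 3 bytes ≤ B = 5; zero-pad to 5 bytes: K' = b3 f6 08 00 00.
K' ⊕ ipad = 85 c0 3e 36 36.
Inner input = 85 c0 3e 36 36 ∥ fe ad 8c ce.
Inner hash: sum = 133+192+62+54+54+254+173+140+206 = 1268; mod 256 = 244 → f4.

f4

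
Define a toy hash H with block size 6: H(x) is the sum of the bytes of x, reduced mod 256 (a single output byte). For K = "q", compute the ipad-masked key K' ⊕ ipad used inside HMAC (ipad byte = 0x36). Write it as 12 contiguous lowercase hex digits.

473636363636

Key "q" = 71 is 1 byte ≤ B = 6; zero-pad to 6 bytes: K' = 71 00 00 00 00 00.
XOR each byte with 0x36: 71⊕36=47, 00⊕36=36, 00⊕36=36, 00⊕36=36, 00⊕36=36, 00⊕36=36.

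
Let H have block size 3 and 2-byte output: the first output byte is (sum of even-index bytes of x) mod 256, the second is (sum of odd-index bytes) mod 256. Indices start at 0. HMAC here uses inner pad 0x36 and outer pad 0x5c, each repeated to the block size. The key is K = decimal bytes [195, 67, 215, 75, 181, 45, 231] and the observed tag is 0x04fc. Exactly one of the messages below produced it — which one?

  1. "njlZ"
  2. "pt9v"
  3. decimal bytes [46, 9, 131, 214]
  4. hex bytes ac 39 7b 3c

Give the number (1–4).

3

Key decimal bytes [195, 67, 215, 75, 181, 45, 231] = c3 43 d7 4b b5 2d e7 is 7 bytes > B = 3, so hash it first: H(key) = 36 bb, then zero-pad to 3 bytes: K' = 36 bb 00.
K' ⊕ ipad = 00 8d 36; K' ⊕ opad = 6a e7 5c.
m1: inner = H(00 8d 36 6e 6a 6c 5a) = fa 67; tag = H(6a e7 5c fa 67) = 2de1
m2: inner = H(00 8d 36 70 74 39 76) = 20 36; tag = H(6a e7 5c 20 36) = fc07
m3: inner = H(00 8d 36 2e 09 83 d6) = 15 3e; tag = H(6a e7 5c 15 3e) = 04fc ← matches
m4: inner = H(00 8d 36 ac 39 7b 3c) = ab b4; tag = H(6a e7 5c ab b4) = 7a92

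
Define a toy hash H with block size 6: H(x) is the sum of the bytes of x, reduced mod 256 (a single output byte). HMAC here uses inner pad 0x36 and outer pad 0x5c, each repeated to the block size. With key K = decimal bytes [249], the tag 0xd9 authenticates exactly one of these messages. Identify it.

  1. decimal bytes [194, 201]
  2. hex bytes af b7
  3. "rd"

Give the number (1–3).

1

Key decimal bytes [249] = f9 is 1 byte ≤ B = 6; zero-pad to 6 bytes: K' = f9 00 00 00 00 00.
K' ⊕ ipad = cf 36 36 36 36 36; K' ⊕ opad = a5 5c 5c 5c 5c 5c.
m1: inner = H(cf 36 36 36 36 36 c2 c9) = 68; tag = H(a5 5c 5c 5c 5c 5c 68) = d9 ← matches
m2: inner = H(cf 36 36 36 36 36 af b7) = 43; tag = H(a5 5c 5c 5c 5c 5c 43) = b4
m3: inner = H(cf 36 36 36 36 36 72 64) = b3; tag = H(a5 5c 5c 5c 5c 5c b3) = 24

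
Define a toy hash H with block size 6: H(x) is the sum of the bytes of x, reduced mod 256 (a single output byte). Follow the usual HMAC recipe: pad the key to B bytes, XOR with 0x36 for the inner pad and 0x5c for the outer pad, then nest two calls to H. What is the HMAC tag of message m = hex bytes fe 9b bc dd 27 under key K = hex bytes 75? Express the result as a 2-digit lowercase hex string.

Key hex bytes 75 is 1 byte ≤ B = 6; zero-pad to 6 bytes: K' = 75 00 00 00 00 00.
K' ⊕ ipad = 43 36 36 36 36 36.  K' ⊕ opad = 29 5c 5c 5c 5c 5c.
Inner input = (K'⊕ipad) ∥ m = 43 36 36 36 36 36 ∥ fe 9b bc dd 27.
Inner hash: sum = 67+54+54+54+54+54+254+155+188+221+39 = 1194; mod 256 = 170 → aa.
Outer input = (K'⊕opad) ∥ inner = 29 5c 5c 5c 5c 5c ∥ aa.
Outer hash (tag): sum = 41+92+92+92+92+92+170 = 671; mod 256 = 159 → 9f.

9f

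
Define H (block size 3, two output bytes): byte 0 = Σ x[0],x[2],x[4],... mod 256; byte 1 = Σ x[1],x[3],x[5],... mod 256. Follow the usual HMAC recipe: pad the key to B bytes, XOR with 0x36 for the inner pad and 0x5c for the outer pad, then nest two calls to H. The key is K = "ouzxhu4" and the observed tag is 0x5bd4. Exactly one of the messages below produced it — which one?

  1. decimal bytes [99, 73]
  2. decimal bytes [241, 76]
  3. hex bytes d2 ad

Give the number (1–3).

Key "ouzxhu4" = 6f 75 7a 78 68 75 34 is 7 bytes > B = 3, so hash it first: H(key) = 85 62, then zero-pad to 3 bytes: K' = 85 62 00.
K' ⊕ ipad = b3 54 36; K' ⊕ opad = d9 3e 5c.
m1: inner = H(b3 54 36 63 49) = 32 b7; tag = H(d9 3e 5c 32 b7) = ec70
m2: inner = H(b3 54 36 f1 4c) = 35 45; tag = H(d9 3e 5c 35 45) = 7a73
m3: inner = H(b3 54 36 d2 ad) = 96 26; tag = H(d9 3e 5c 96 26) = 5bd4 ← matches

3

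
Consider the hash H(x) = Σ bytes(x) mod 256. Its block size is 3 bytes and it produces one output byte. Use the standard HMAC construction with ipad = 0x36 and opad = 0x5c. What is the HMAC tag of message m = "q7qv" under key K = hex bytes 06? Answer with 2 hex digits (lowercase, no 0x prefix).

Key hex bytes 06 is 1 byte ≤ B = 3; zero-pad to 3 bytes: K' = 06 00 00.
K' ⊕ ipad = 30 36 36.  K' ⊕ opad = 5a 5c 5c.
Inner input = (K'⊕ipad) ∥ m = 30 36 36 ∥ 71 37 71 76.
Inner hash: sum = 48+54+54+113+55+113+118 = 555; mod 256 = 43 → 2b.
Outer input = (K'⊕opad) ∥ inner = 5a 5c 5c ∥ 2b.
Outer hash (tag): sum = 90+92+92+43 = 317; mod 256 = 61 → 3d.

3d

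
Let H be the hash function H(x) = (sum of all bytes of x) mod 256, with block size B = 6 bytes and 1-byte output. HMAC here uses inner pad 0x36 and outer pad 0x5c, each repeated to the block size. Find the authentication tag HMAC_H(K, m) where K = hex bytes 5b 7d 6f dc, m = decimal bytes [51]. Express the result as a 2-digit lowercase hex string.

Key hex bytes 5b 7d 6f dc is 4 bytes ≤ B = 6; zero-pad to 6 bytes: K' = 5b 7d 6f dc 00 00.
K' ⊕ ipad = 6d 4b 59 ea 36 36.  K' ⊕ opad = 07 21 33 80 5c 5c.
Inner input = (K'⊕ipad) ∥ m = 6d 4b 59 ea 36 36 ∥ 33.
Inner hash: sum = 109+75+89+234+54+54+51 = 666; mod 256 = 154 → 9a.
Outer input = (K'⊕opad) ∥ inner = 07 21 33 80 5c 5c ∥ 9a.
Outer hash (tag): sum = 7+33+51+128+92+92+154 = 557; mod 256 = 45 → 2d.

2d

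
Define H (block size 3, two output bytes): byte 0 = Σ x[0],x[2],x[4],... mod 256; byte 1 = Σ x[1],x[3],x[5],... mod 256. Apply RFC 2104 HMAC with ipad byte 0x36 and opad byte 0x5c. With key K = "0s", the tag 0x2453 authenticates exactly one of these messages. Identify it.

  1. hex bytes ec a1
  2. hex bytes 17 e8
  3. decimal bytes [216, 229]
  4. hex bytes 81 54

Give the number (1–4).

Key "0s" = 30 73 is 2 bytes ≤ B = 3; zero-pad to 3 bytes: K' = 30 73 00.
K' ⊕ ipad = 06 45 36; K' ⊕ opad = 6c 2f 5c.
m1: inner = H(06 45 36 ec a1) = dd 31; tag = H(6c 2f 5c dd 31) = f90c
m2: inner = H(06 45 36 17 e8) = 24 5c; tag = H(6c 2f 5c 24 5c) = 2453 ← matches
m3: inner = H(06 45 36 d8 e5) = 21 1d; tag = H(6c 2f 5c 21 1d) = e550
m4: inner = H(06 45 36 81 54) = 90 c6; tag = H(6c 2f 5c 90 c6) = 8ebf

2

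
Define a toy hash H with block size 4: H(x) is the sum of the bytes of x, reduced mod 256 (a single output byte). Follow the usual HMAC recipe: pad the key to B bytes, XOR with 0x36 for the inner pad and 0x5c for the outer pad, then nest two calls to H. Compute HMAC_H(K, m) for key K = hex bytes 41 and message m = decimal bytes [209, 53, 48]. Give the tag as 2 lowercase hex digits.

Key hex bytes 41 is 1 byte ≤ B = 4; zero-pad to 4 bytes: K' = 41 00 00 00.
K' ⊕ ipad = 77 36 36 36.  K' ⊕ opad = 1d 5c 5c 5c.
Inner input = (K'⊕ipad) ∥ m = 77 36 36 36 ∥ d1 35 30.
Inner hash: sum = 119+54+54+54+209+53+48 = 591; mod 256 = 79 → 4f.
Outer input = (K'⊕opad) ∥ inner = 1d 5c 5c 5c ∥ 4f.
Outer hash (tag): sum = 29+92+92+92+79 = 384; mod 256 = 128 → 80.

80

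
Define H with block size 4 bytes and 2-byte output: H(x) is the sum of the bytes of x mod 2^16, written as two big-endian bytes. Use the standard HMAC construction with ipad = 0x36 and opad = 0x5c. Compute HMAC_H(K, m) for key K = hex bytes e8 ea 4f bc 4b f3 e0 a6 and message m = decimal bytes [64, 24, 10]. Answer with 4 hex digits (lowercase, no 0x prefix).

Key hex bytes e8 ea 4f bc 4b f3 e0 a6 is 8 bytes > B = 4, so hash it first: H(key) = 05 a1, then zero-pad to 4 bytes: K' = 05 a1 00 00.
K' ⊕ ipad = 33 97 36 36.  K' ⊕ opad = 59 fd 5c 5c.
Inner input = (K'⊕ipad) ∥ m = 33 97 36 36 ∥ 40 18 0a.
Inner hash: sum = 51+151+54+54+64+24+10 = 408 → 01 98.
Outer input = (K'⊕opad) ∥ inner = 59 fd 5c 5c ∥ 01 98.
Outer hash (tag): sum = 89+253+92+92+1+152 = 679 → 02 a7.

02a7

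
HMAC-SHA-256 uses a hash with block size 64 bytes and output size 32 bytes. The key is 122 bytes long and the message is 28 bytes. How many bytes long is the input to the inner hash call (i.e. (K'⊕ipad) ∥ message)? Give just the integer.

92

Key is 122 > 64 bytes, so it is hashed to 32 bytes then zero-padded to 64: |K'| = 64.
Inner input = (K'⊕ipad) ∥ m → 64 + 28 = 92 bytes.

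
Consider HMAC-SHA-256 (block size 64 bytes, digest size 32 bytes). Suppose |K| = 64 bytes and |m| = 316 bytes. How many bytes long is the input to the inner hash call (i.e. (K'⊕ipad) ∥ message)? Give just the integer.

Key is 64 ≤ 64 bytes, zero-padded: |K'| = 64.
Inner input = (K'⊕ipad) ∥ m → 64 + 316 = 380 bytes.

380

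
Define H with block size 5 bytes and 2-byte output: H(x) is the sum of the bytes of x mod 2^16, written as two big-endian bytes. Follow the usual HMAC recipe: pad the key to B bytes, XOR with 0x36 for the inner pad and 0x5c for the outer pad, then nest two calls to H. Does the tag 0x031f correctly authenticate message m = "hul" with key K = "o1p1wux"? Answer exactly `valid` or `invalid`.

valid

Key "o1p1wux" = 6f 31 70 31 77 75 78 is 7 bytes > B = 5, so hash it first: H(key) = 02 a5, then zero-pad to 5 bytes: K' = 02 a5 00 00 00.
K' ⊕ ipad = 34 93 36 36 36; K' ⊕ opad = 5e f9 5c 5c 5c.
Inner hash: sum = 52+147+54+54+54+104+117+108 = 690 → 02 b2.
Outer hash (recomputed tag): sum = 94+249+92+92+92+2+178 = 799 → 03 1f.
Recomputed tag = 031f; claimed = 031f → match.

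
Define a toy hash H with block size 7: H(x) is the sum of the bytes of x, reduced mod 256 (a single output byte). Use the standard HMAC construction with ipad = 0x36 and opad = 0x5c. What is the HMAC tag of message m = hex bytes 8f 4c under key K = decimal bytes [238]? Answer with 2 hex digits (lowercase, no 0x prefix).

d1

Key decimal bytes [238] = ee is 1 byte ≤ B = 7; zero-pad to 7 bytes: K' = ee 00 00 00 00 00 00.
K' ⊕ ipad = d8 36 36 36 36 36 36.  K' ⊕ opad = b2 5c 5c 5c 5c 5c 5c.
Inner input = (K'⊕ipad) ∥ m = d8 36 36 36 36 36 36 ∥ 8f 4c.
Inner hash: sum = 216+54+54+54+54+54+54+143+76 = 759; mod 256 = 247 → f7.
Outer input = (K'⊕opad) ∥ inner = b2 5c 5c 5c 5c 5c 5c ∥ f7.
Outer hash (tag): sum = 178+92+92+92+92+92+92+247 = 977; mod 256 = 209 → d1.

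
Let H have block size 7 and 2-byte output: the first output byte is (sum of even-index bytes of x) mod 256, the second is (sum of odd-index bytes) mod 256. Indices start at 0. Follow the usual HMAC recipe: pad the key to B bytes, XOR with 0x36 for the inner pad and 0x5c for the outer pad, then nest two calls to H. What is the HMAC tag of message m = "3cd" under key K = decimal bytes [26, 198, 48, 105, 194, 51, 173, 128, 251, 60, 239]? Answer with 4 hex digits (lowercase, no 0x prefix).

Key decimal bytes [26, 198, 48, 105, 194, 51, 173, 128, 251, 60, 239] = 1a c6 30 69 c2 33 ad 80 fb 3c ef is 11 bytes > B = 7, so hash it first: H(key) = a3 1e, then zero-pad to 7 bytes: K' = a3 1e 00 00 00 00 00.
K' ⊕ ipad = 95 28 36 36 36 36 36.  K' ⊕ opad = ff 42 5c 5c 5c 5c 5c.
Inner input = (K'⊕ipad) ∥ m = 95 28 36 36 36 36 36 ∥ 33 63 64.
Inner hash: even-index sum = 410 mod 256 = 154; odd-index sum = 299 mod 256 = 43 → 9a 2b.
Outer input = (K'⊕opad) ∥ inner = ff 42 5c 5c 5c 5c 5c ∥ 9a 2b.
Outer hash (tag): even-index sum = 574 mod 256 = 62; odd-index sum = 404 mod 256 = 148 → 3e 94.

3e94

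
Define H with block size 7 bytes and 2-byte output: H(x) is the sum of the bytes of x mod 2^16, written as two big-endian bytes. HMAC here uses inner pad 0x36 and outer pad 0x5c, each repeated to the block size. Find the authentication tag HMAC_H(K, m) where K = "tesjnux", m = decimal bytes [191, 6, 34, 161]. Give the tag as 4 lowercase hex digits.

01ef

Key "tesjnux" = 74 65 73 6a 6e 75 78 is exactly B = 7 bytes: K' = 74 65 73 6a 6e 75 78.
K' ⊕ ipad = 42 53 45 5c 58 43 4e.  K' ⊕ opad = 28 39 2f 36 32 29 24.
Inner input = (K'⊕ipad) ∥ m = 42 53 45 5c 58 43 4e ∥ bf 06 22 a1.
Inner hash: sum = 66+83+69+92+88+67+78+191+6+34+161 = 935 → 03 a7.
Outer input = (K'⊕opad) ∥ inner = 28 39 2f 36 32 29 24 ∥ 03 a7.
Outer hash (tag): sum = 40+57+47+54+50+41+36+3+167 = 495 → 01 ef.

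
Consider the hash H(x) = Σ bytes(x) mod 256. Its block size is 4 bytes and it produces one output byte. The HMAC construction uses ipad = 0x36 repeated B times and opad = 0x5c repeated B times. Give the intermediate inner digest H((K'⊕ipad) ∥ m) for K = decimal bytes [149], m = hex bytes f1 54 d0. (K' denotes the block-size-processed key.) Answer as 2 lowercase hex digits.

5a

Key decimal bytes [149] = 95 is 1 byte ≤ B = 4; zero-pad to 4 bytes: K' = 95 00 00 00.
K' ⊕ ipad = a3 36 36 36.
Inner input = a3 36 36 36 ∥ f1 54 d0.
Inner hash: sum = 163+54+54+54+241+84+208 = 858; mod 256 = 90 → 5a.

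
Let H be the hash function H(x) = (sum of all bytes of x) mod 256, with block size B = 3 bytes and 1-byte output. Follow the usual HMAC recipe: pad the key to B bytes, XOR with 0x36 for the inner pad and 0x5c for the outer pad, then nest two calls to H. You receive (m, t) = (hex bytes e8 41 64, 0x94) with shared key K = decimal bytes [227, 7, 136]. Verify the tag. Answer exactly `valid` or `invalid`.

invalid

Key decimal bytes [227, 7, 136] = e3 07 88 is exactly B = 3 bytes: K' = e3 07 88.
K' ⊕ ipad = d5 31 be; K' ⊕ opad = bf 5b d4.
Inner hash: sum = 213+49+190+232+65+100 = 849; mod 256 = 81 → 51.
Outer hash (recomputed tag): sum = 191+91+212+81 = 575; mod 256 = 63 → 3f.
Recomputed tag = 3f; claimed = 94 → mismatch.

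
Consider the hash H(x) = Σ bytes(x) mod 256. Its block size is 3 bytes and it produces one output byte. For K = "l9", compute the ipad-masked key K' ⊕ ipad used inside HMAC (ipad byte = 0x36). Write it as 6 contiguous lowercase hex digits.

5a0f36

Key "l9" = 6c 39 is 2 bytes ≤ B = 3; zero-pad to 3 bytes: K' = 6c 39 00.
XOR each byte with 0x36: 6c⊕36=5a, 39⊕36=0f, 00⊕36=36.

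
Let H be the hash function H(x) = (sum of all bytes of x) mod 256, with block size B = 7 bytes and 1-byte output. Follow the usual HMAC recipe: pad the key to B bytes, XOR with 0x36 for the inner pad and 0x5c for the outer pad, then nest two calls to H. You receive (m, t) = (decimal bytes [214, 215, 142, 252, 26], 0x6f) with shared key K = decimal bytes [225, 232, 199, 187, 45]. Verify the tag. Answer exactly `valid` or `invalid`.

invalid

Key decimal bytes [225, 232, 199, 187, 45] = e1 e8 c7 bb 2d is 5 bytes ≤ B = 7; zero-pad to 7 bytes: K' = e1 e8 c7 bb 2d 00 00.
K' ⊕ ipad = d7 de f1 8d 1b 36 36; K' ⊕ opad = bd b4 9b e7 71 5c 5c.
Inner hash: sum = 215+222+241+141+27+54+54+214+215+142+252+26 = 1803; mod 256 = 11 → 0b.
Outer hash (recomputed tag): sum = 189+180+155+231+113+92+92+11 = 1063; mod 256 = 39 → 27.
Recomputed tag = 27; claimed = 6f → mismatch.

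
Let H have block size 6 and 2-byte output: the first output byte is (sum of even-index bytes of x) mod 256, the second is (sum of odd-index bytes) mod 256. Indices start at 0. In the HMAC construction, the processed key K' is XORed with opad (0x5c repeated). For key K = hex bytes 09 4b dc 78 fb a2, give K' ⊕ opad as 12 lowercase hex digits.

Key hex bytes 09 4b dc 78 fb a2 is exactly B = 6 bytes: K' = 09 4b dc 78 fb a2.
XOR each byte with 0x5c: 09⊕5c=55, 4b⊕5c=17, dc⊕5c=80, 78⊕5c=24, fb⊕5c=a7, a2⊕5c=fe.

55178024a7fe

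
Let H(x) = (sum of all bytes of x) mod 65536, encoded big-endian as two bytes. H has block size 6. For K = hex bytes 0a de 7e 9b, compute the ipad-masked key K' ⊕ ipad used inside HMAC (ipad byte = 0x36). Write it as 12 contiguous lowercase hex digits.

3ce848ad3636

Key hex bytes 0a de 7e 9b is 4 bytes ≤ B = 6; zero-pad to 6 bytes: K' = 0a de 7e 9b 00 00.
XOR each byte with 0x36: 0a⊕36=3c, de⊕36=e8, 7e⊕36=48, 9b⊕36=ad, 00⊕36=36, 00⊕36=36.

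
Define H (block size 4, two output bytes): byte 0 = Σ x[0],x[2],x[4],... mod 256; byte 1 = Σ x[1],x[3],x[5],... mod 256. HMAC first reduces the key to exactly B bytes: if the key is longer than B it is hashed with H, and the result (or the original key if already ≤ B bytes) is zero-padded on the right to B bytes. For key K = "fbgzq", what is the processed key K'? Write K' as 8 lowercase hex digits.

3edc0000

|K| = 5 > B = 4, so first hash the key.
H(K): even-index sum = 318 mod 256 = 62; odd-index sum = 220 mod 256 = 220 → 3e dc.
Zero-pad H(K) = 3e dc to 4 bytes: K' = 3e dc 00 00.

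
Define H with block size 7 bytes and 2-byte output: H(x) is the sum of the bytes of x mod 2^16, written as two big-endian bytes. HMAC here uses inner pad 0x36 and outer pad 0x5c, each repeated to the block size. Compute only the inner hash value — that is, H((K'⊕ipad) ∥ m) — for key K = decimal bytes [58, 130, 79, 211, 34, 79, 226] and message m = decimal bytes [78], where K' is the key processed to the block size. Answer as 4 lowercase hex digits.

03cd

Key decimal bytes [58, 130, 79, 211, 34, 79, 226] = 3a 82 4f d3 22 4f e2 is exactly B = 7 bytes: K' = 3a 82 4f d3 22 4f e2.
K' ⊕ ipad = 0c b4 79 e5 14 79 d4.
Inner input = 0c b4 79 e5 14 79 d4 ∥ 4e.
Inner hash: sum = 12+180+121+229+20+121+212+78 = 973 → 03 cd.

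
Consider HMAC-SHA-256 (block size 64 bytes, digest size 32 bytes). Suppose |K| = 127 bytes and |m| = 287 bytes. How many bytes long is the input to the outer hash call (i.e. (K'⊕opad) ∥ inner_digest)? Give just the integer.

Key is 127 > 64 bytes, so it is hashed to 32 bytes then zero-padded to 64: |K'| = 64.
Outer input = (K'⊕opad) ∥ H(inner) → 64 + 32 = 96 bytes.

96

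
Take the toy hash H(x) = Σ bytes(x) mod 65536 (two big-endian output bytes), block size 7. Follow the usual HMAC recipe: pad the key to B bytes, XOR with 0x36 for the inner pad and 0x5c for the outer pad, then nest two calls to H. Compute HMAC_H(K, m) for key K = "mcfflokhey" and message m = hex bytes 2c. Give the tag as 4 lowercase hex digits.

0323

Key "mcfflokhey" = 6d 63 66 66 6c 6f 6b 68 65 79 is 10 bytes > B = 7, so hash it first: H(key) = 04 28, then zero-pad to 7 bytes: K' = 04 28 00 00 00 00 00.
K' ⊕ ipad = 32 1e 36 36 36 36 36.  K' ⊕ opad = 58 74 5c 5c 5c 5c 5c.
Inner input = (K'⊕ipad) ∥ m = 32 1e 36 36 36 36 36 ∥ 2c.
Inner hash: sum = 50+30+54+54+54+54+54+44 = 394 → 01 8a.
Outer input = (K'⊕opad) ∥ inner = 58 74 5c 5c 5c 5c 5c ∥ 01 8a.
Outer hash (tag): sum = 88+116+92+92+92+92+92+1+138 = 803 → 03 23.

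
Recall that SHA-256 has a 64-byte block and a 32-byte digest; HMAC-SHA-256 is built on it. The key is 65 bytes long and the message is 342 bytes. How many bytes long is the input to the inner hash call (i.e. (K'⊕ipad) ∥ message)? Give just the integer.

406

Key is 65 > 64 bytes, so it is hashed to 32 bytes then zero-padded to 64: |K'| = 64.
Inner input = (K'⊕ipad) ∥ m → 64 + 342 = 406 bytes.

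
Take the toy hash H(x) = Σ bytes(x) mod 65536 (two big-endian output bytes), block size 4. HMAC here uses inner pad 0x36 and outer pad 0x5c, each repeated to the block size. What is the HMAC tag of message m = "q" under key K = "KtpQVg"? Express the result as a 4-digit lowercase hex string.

Key "KtpQVg" = 4b 74 70 51 56 67 is 6 bytes > B = 4, so hash it first: H(key) = 02 3d, then zero-pad to 4 bytes: K' = 02 3d 00 00.
K' ⊕ ipad = 34 0b 36 36.  K' ⊕ opad = 5e 61 5c 5c.
Inner input = (K'⊕ipad) ∥ m = 34 0b 36 36 ∥ 71.
Inner hash: sum = 52+11+54+54+113 = 284 → 01 1c.
Outer input = (K'⊕opad) ∥ inner = 5e 61 5c 5c ∥ 01 1c.
Outer hash (tag): sum = 94+97+92+92+1+28 = 404 → 01 94.

0194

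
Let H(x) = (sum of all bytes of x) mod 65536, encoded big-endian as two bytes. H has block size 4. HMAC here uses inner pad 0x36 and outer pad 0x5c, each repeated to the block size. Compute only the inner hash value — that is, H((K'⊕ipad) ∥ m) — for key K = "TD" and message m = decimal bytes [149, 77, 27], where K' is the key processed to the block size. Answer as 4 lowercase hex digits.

Key "TD" = 54 44 is 2 bytes ≤ B = 4; zero-pad to 4 bytes: K' = 54 44 00 00.
K' ⊕ ipad = 62 72 36 36.
Inner input = 62 72 36 36 ∥ 95 4d 1b.
Inner hash: sum = 98+114+54+54+149+77+27 = 573 → 02 3d.

023d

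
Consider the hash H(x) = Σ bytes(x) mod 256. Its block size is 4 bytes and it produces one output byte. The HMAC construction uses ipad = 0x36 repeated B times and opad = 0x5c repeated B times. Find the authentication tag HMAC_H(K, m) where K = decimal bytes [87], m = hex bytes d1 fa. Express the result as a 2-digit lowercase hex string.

Key decimal bytes [87] = 57 is 1 byte ≤ B = 4; zero-pad to 4 bytes: K' = 57 00 00 00.
K' ⊕ ipad = 61 36 36 36.  K' ⊕ opad = 0b 5c 5c 5c.
Inner input = (K'⊕ipad) ∥ m = 61 36 36 36 ∥ d1 fa.
Inner hash: sum = 97+54+54+54+209+250 = 718; mod 256 = 206 → ce.
Outer input = (K'⊕opad) ∥ inner = 0b 5c 5c 5c ∥ ce.
Outer hash (tag): sum = 11+92+92+92+206 = 493; mod 256 = 237 → ed.

ed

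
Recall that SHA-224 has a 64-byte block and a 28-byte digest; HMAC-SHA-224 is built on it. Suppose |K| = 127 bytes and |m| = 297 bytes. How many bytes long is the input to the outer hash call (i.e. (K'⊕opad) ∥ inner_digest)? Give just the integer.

Key is 127 > 64 bytes, so it is hashed to 28 bytes then zero-padded to 64: |K'| = 64.
Outer input = (K'⊕opad) ∥ H(inner) → 64 + 28 = 92 bytes.

92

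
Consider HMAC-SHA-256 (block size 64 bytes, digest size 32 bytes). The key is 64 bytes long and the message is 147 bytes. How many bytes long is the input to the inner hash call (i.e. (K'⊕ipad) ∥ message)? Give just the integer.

Key is 64 ≤ 64 bytes, zero-padded: |K'| = 64.
Inner input = (K'⊕ipad) ∥ m → 64 + 147 = 211 bytes.

211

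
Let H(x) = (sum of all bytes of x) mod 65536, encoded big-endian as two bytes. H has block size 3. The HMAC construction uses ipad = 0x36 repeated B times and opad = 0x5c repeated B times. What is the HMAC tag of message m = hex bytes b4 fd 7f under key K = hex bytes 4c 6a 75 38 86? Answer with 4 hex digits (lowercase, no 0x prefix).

Key hex bytes 4c 6a 75 38 86 is 5 bytes > B = 3, so hash it first: H(key) = 01 e9, then zero-pad to 3 bytes: K' = 01 e9 00.
K' ⊕ ipad = 37 df 36.  K' ⊕ opad = 5d b5 5c.
Inner input = (K'⊕ipad) ∥ m = 37 df 36 ∥ b4 fd 7f.
Inner hash: sum = 55+223+54+180+253+127 = 892 → 03 7c.
Outer input = (K'⊕opad) ∥ inner = 5d b5 5c ∥ 03 7c.
Outer hash (tag): sum = 93+181+92+3+124 = 493 → 01 ed.

01ed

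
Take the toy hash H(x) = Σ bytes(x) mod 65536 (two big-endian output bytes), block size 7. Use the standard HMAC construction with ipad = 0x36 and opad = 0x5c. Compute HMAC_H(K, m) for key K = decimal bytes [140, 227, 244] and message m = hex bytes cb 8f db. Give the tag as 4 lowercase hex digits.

040a

Key decimal bytes [140, 227, 244] = 8c e3 f4 is 3 bytes ≤ B = 7; zero-pad to 7 bytes: K' = 8c e3 f4 00 00 00 00.
K' ⊕ ipad = ba d5 c2 36 36 36 36.  K' ⊕ opad = d0 bf a8 5c 5c 5c 5c.
Inner input = (K'⊕ipad) ∥ m = ba d5 c2 36 36 36 36 ∥ cb 8f db.
Inner hash: sum = 186+213+194+54+54+54+54+203+143+219 = 1374 → 05 5e.
Outer input = (K'⊕opad) ∥ inner = d0 bf a8 5c 5c 5c 5c ∥ 05 5e.
Outer hash (tag): sum = 208+191+168+92+92+92+92+5+94 = 1034 → 04 0a.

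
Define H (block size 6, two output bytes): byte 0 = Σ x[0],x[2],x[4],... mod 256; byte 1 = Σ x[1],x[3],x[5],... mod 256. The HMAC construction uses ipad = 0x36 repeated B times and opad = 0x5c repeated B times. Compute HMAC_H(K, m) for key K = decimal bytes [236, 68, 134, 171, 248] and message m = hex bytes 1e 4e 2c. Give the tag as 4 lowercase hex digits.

d0fe

Key decimal bytes [236, 68, 134, 171, 248] = ec 44 86 ab f8 is 5 bytes ≤ B = 6; zero-pad to 6 bytes: K' = ec 44 86 ab f8 00.
K' ⊕ ipad = da 72 b0 9d ce 36.  K' ⊕ opad = b0 18 da f7 a4 5c.
Inner input = (K'⊕ipad) ∥ m = da 72 b0 9d ce 36 ∥ 1e 4e 2c.
Inner hash: even-index sum = 674 mod 256 = 162; odd-index sum = 403 mod 256 = 147 → a2 93.
Outer input = (K'⊕opad) ∥ inner = b0 18 da f7 a4 5c ∥ a2 93.
Outer hash (tag): even-index sum = 720 mod 256 = 208; odd-index sum = 510 mod 256 = 254 → d0 fe.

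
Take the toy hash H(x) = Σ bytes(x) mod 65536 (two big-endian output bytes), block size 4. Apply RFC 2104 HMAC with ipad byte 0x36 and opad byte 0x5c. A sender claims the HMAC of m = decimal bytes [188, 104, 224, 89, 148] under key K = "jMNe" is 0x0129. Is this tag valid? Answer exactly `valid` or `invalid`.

valid

Key "jMNe" = 6a 4d 4e 65 is exactly B = 4 bytes: K' = 6a 4d 4e 65.
K' ⊕ ipad = 5c 7b 78 53; K' ⊕ opad = 36 11 12 39.
Inner hash: sum = 92+123+120+83+188+104+224+89+148 = 1171 → 04 93.
Outer hash (recomputed tag): sum = 54+17+18+57+4+147 = 297 → 01 29.
Recomputed tag = 0129; claimed = 0129 → match.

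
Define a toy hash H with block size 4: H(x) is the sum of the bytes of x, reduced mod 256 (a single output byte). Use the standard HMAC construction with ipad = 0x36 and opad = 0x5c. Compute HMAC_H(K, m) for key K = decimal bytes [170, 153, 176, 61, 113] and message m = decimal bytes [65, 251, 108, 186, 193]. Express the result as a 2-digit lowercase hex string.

6d

Key decimal bytes [170, 153, 176, 61, 113] = aa 99 b0 3d 71 is 5 bytes > B = 4, so hash it first: H(key) = a1, then zero-pad to 4 bytes: K' = a1 00 00 00.
K' ⊕ ipad = 97 36 36 36.  K' ⊕ opad = fd 5c 5c 5c.
Inner input = (K'⊕ipad) ∥ m = 97 36 36 36 ∥ 41 fb 6c ba c1.
Inner hash: sum = 151+54+54+54+65+251+108+186+193 = 1116; mod 256 = 92 → 5c.
Outer input = (K'⊕opad) ∥ inner = fd 5c 5c 5c ∥ 5c.
Outer hash (tag): sum = 253+92+92+92+92 = 621; mod 256 = 109 → 6d.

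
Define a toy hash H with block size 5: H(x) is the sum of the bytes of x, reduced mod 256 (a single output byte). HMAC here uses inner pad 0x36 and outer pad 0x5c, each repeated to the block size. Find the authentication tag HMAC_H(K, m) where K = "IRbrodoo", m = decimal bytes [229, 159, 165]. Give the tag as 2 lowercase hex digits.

Key "IRbrodoo" = 49 52 62 72 6f 64 6f 6f is 8 bytes > B = 5, so hash it first: H(key) = 20, then zero-pad to 5 bytes: K' = 20 00 00 00 00.
K' ⊕ ipad = 16 36 36 36 36.  K' ⊕ opad = 7c 5c 5c 5c 5c.
Inner input = (K'⊕ipad) ∥ m = 16 36 36 36 36 ∥ e5 9f a5.
Inner hash: sum = 22+54+54+54+54+229+159+165 = 791; mod 256 = 23 → 17.
Outer input = (K'⊕opad) ∥ inner = 7c 5c 5c 5c 5c ∥ 17.
Outer hash (tag): sum = 124+92+92+92+92+23 = 515; mod 256 = 3 → 03.

03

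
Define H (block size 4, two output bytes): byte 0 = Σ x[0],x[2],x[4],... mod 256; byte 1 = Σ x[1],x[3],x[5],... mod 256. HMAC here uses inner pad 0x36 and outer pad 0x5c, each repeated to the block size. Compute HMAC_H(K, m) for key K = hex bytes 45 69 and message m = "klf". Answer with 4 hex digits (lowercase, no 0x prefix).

Key hex bytes 45 69 is 2 bytes ≤ B = 4; zero-pad to 4 bytes: K' = 45 69 00 00.
K' ⊕ ipad = 73 5f 36 36.  K' ⊕ opad = 19 35 5c 5c.
Inner input = (K'⊕ipad) ∥ m = 73 5f 36 36 ∥ 6b 6c 66.
Inner hash: even-index sum = 378 mod 256 = 122; odd-index sum = 257 mod 256 = 1 → 7a 01.
Outer input = (K'⊕opad) ∥ inner = 19 35 5c 5c ∥ 7a 01.
Outer hash (tag): even-index sum = 239 mod 256 = 239; odd-index sum = 146 mod 256 = 146 → ef 92.

ef92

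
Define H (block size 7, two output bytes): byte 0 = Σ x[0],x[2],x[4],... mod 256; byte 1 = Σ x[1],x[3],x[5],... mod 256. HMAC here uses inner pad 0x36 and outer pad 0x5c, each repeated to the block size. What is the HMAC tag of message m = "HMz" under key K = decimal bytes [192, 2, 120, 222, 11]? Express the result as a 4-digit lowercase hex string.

Key decimal bytes [192, 2, 120, 222, 11] = c0 02 78 de 0b is 5 bytes ≤ B = 7; zero-pad to 7 bytes: K' = c0 02 78 de 0b 00 00.
K' ⊕ ipad = f6 34 4e e8 3d 36 36.  K' ⊕ opad = 9c 5e 24 82 57 5c 5c.
Inner input = (K'⊕ipad) ∥ m = f6 34 4e e8 3d 36 36 ∥ 48 4d 7a.
Inner hash: even-index sum = 516 mod 256 = 4; odd-index sum = 532 mod 256 = 20 → 04 14.
Outer input = (K'⊕opad) ∥ inner = 9c 5e 24 82 57 5c 5c ∥ 04 14.
Outer hash (tag): even-index sum = 391 mod 256 = 135; odd-index sum = 320 mod 256 = 64 → 87 40.

8740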